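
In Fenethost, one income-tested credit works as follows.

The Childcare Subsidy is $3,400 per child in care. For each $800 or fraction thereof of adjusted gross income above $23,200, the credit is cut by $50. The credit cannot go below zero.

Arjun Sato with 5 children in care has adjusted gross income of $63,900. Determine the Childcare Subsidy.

Childcare Subsidy: base = 5 × $3,400 = $17,000. income exceeds $23,200 by $40,700, which is 51 full-or-partial $800 increments; reduction = 51 × $50 = $2,550, leaving $14,450.

$14,450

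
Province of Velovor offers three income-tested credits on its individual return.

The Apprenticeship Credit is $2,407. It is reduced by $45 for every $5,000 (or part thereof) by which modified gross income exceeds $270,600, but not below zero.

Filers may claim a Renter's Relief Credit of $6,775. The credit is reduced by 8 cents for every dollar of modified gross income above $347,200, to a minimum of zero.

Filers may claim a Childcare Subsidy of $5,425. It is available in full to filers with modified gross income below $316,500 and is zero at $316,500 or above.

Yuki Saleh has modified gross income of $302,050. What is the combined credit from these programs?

Apprenticeship Credit: income exceeds $270,600 by $31,450, which is 7 full-or-partial $5,000 increments; reduction = 7 × $45 = $315, leaving $2,092.
Renter's Relief Credit: $302,050 is at or below the $347,200 threshold, so the full $6,775 applies.
Childcare Subsidy: $302,050 is below the $316,500 cutoff, so the full $5,425 applies.
Total: $2,092 + $6,775 + $5,425 = $14,292.

$14,292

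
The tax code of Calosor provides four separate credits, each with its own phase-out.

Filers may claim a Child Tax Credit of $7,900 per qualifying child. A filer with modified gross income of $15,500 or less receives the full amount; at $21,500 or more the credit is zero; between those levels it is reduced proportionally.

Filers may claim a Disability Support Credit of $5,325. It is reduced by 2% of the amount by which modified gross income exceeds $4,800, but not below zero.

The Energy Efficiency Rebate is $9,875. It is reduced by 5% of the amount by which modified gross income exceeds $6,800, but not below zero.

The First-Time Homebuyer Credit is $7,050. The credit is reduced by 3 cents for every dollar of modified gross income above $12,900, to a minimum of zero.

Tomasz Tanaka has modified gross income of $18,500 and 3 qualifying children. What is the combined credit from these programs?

Child Tax Credit: base = 3 × $7,900 = $23,700. $18,500 is $3,000 into a $6,000 phase-out range, leaving 3,000/6,000 of the credit: $23,700 × 3,000/6,000 = $11,850.
Disability Support Credit: 2% of the $13,700 excess over $4,800 is $274; credit = $5,325 − $274 = $5,051.
Energy Efficiency Rebate: 5% of the $11,700 excess over $6,800 is $585; credit = $9,875 − $585 = $9,290.
First-Time Homebuyer Credit: 3% of the $5,600 excess over $12,900 is $168; credit = $7,050 − $168 = $6,882.
Total: $11,850 + $5,051 + $9,290 + $6,882 = $33,073.

$33,073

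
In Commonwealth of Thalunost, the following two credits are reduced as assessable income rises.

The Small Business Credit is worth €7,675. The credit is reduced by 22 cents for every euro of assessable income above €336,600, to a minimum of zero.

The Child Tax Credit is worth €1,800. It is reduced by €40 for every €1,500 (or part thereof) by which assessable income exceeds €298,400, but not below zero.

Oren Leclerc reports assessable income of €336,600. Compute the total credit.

€8,435

Small Business Credit: €336,600 is at or below the €336,600 threshold, so the full €7,675 applies.
Child Tax Credit: income exceeds €298,400 by €38,200, which is 26 full-or-partial €1,500 increments; reduction = 26 × €40 = €1,040, leaving €760.
Total: €7,675 + €760 = €8,435.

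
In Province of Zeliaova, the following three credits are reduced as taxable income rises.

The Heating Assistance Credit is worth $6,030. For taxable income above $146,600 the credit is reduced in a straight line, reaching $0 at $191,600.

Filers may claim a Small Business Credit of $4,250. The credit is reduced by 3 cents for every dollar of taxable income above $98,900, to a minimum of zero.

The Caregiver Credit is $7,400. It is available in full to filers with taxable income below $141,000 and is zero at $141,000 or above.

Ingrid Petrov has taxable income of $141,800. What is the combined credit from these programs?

$8,993

Heating Assistance Credit: $141,800 is at or below the $146,600 threshold, so the full $6,030 applies.
Small Business Credit: 3% of the $42,900 excess over $98,900 is $1,287; credit = $4,250 − $1,287 = $2,963.
Caregiver Credit: $141,800 meets or exceeds the $141,000 cutoff, so the credit is $0.
Total: $6,030 + $2,963 + $0 = $8,993.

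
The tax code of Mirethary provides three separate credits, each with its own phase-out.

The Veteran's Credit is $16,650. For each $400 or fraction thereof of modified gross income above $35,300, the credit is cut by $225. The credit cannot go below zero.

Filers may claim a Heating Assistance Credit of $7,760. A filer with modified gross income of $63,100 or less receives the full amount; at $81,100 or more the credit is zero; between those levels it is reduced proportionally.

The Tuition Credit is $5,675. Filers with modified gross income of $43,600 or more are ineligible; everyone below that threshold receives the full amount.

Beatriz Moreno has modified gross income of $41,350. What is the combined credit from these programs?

Veteran's Credit: income exceeds $35,300 by $6,050, which is 16 full-or-partial $400 increments; reduction = 16 × $225 = $3,600, leaving $13,050.
Heating Assistance Credit: $41,350 is at or below the $63,100 threshold, so the full $7,760 applies.
Tuition Credit: $41,350 is below the $43,600 cutoff, so the full $5,675 applies.
Total: $13,050 + $7,760 + $5,675 = $26,485.

$26,485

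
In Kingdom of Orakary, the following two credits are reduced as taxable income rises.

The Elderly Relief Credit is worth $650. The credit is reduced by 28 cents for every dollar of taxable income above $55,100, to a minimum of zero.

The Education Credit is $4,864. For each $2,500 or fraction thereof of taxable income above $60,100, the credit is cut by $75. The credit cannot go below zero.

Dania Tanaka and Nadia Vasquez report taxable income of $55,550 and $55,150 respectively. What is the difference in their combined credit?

$112

Dania ($55,550): Elderly Relief Credit: 28% of the $450 excess over $55,100 is $126; credit = $650 − $126 = $524. Education Credit: $55,550 is at or below the $60,100 threshold, so the full $4,864 applies. total $524 + $4,864 = $5,388
Nadia ($55,150): Elderly Relief Credit: 28% of the $50 excess over $55,100 is $14; credit = $650 − $14 = $636. Education Credit: $55,150 is at or below the $60,100 threshold, so the full $4,864 applies. total $636 + $4,864 = $5,500
Difference: |$5,388 − $5,500| = $112.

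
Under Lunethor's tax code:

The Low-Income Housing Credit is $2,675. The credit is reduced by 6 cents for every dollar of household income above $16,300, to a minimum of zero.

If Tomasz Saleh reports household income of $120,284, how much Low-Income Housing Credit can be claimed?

Low-Income Housing Credit: 6% of the $103,984 excess over $16,300 is $6,239.04 ≥ base, so the credit is $0.

$0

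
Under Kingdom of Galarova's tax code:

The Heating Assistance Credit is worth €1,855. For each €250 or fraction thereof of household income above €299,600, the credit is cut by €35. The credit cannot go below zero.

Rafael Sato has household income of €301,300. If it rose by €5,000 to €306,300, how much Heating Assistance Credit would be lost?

At €301,300 — income exceeds €299,600 by €1,700, which is 7 full-or-partial €250 increments; reduction = 7 × €35 = €245, leaving €1,610.
At €306,300 — income exceeds €299,600 by €6,700, which is 27 full-or-partial €250 increments; reduction = 27 × €35 = €945, leaving €910.
Lost: €1,610 − €910 = €700.

€700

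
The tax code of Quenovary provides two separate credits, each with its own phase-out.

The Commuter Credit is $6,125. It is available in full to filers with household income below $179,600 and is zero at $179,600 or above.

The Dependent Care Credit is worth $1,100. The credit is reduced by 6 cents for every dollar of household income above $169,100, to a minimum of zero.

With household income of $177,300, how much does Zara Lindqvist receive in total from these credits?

Commuter Credit: $177,300 is below the $179,600 cutoff, so the full $6,125 applies.
Dependent Care Credit: 6% of the $8,200 excess over $169,100 is $492; credit = $1,100 − $492 = $608.
Total: $6,125 + $608 = $6,733.

$6,733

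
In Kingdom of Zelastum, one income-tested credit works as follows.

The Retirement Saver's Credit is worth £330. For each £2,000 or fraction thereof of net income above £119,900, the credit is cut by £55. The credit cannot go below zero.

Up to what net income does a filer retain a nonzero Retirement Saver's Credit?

After 5 increments the reduction is 5 × £55 = £275, leaving £55; one more increment wipes it out. Increment 5 ends at excess 5 × £2,000 = £10,000, so the highest qualifying income is £119,900 + £10,000 = £129,900.

£129,900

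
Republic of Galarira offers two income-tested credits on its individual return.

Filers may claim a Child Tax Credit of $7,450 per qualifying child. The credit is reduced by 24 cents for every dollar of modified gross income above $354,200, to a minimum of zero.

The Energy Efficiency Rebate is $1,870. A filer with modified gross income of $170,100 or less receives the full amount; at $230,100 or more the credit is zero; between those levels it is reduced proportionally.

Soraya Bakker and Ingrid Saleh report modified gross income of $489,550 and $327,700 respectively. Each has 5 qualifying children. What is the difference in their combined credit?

Soraya ($489,550): Child Tax Credit: base = 5 × $7,450 = $37,250. 24% of the $135,350 excess over $354,200 is $32,484; credit = $37,250 − $32,484 = $4,766. Energy Efficiency Rebate: $489,550 is at or above $230,100, so the credit is $0. total $4,766 + $0 = $4,766
Ingrid ($327,700): Child Tax Credit: base = 5 × $7,450 = $37,250. $327,700 is at or below the $354,200 threshold, so the full $37,250 applies. Energy Efficiency Rebate: $327,700 is at or above $230,100, so the credit is $0. total $37,250 + $0 = $37,250
Difference: |$4,766 − $37,250| = $32,484.

$32,484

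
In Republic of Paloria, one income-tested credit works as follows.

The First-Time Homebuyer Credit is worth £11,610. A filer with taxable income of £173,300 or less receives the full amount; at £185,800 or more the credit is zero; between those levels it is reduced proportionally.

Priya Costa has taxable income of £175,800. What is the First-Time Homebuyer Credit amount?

First-Time Homebuyer Credit: £175,800 is £2,500 into a £12,500 phase-out range, leaving 10,000/12,500 of the credit: £11,610 × 10,000/12,500 = £9,288.

£9,288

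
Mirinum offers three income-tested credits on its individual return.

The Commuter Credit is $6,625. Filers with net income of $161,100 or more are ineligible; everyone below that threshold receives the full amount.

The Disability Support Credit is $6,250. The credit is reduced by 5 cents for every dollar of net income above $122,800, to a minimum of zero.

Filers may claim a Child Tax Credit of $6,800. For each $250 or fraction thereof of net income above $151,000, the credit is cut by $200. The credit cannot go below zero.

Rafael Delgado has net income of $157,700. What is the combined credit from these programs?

$12,530

Commuter Credit: $157,700 is below the $161,100 cutoff, so the full $6,625 applies.
Disability Support Credit: 5% of the $34,900 excess over $122,800 is $1,745; credit = $6,250 − $1,745 = $4,505.
Child Tax Credit: income exceeds $151,000 by $6,700, which is 27 full-or-partial $250 increments; reduction = 27 × $200 = $5,400, leaving $1,400.
Total: $6,625 + $4,505 + $1,400 = $12,530.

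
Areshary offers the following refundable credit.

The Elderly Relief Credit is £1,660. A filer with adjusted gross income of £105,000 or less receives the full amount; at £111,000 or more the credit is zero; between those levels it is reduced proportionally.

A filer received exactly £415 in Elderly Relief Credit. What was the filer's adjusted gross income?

£415 is 415/1,660 of the full £1,660, so 1,245/1,660 of the £6,000 range has been used: income = £105,000 + £6,000 × 1,245/1,660 = £109,500.

£109,500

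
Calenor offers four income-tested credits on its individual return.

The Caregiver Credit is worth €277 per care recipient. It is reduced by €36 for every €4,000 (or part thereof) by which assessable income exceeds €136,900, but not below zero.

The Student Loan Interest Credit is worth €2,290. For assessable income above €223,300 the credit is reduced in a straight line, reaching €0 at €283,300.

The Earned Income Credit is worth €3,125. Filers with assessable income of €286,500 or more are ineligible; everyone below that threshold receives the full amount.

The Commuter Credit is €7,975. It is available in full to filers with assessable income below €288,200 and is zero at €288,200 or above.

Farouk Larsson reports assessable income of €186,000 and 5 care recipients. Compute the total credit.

Caregiver Credit: base = 5 × €277 = €1,385. income exceeds €136,900 by €49,100, which is 13 full-or-partial €4,000 increments; reduction = 13 × €36 = €468, leaving €917.
Student Loan Interest Credit: €186,000 is at or below the €223,300 threshold, so the full €2,290 applies.
Earned Income Credit: €186,000 is below the €286,500 cutoff, so the full €3,125 applies.
Commuter Credit: €186,000 is below the €288,200 cutoff, so the full €7,975 applies.
Total: €917 + €2,290 + €3,125 + €7,975 = €14,307.

€14,307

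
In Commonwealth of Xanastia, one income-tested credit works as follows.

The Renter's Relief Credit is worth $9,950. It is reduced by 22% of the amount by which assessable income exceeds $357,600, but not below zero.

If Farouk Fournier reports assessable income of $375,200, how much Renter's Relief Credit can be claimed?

Renter's Relief Credit: 22% of the $17,600 excess over $357,600 is $3,872; credit = $9,950 − $3,872 = $6,078.

$6,078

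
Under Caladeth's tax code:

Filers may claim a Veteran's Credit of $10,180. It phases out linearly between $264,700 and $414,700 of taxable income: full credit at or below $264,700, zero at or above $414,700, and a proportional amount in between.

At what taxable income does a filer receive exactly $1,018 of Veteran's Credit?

$399,700

$1,018 is 1,018/10,180 of the full $10,180, so 9,162/10,180 of the $150,000 range has been used: income = $264,700 + $150,000 × 9,162/10,180 = $399,700.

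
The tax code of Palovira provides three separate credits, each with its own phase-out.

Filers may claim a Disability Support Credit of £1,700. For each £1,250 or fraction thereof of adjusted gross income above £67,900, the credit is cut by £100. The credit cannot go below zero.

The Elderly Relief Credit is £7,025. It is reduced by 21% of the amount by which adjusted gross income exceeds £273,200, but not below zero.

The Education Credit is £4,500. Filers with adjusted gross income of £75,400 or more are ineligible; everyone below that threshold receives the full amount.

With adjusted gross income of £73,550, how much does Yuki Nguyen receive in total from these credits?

Disability Support Credit: income exceeds £67,900 by £5,650, which is 5 full-or-partial £1,250 increments; reduction = 5 × £100 = £500, leaving £1,200.
Elderly Relief Credit: £73,550 is at or below the £273,200 threshold, so the full £7,025 applies.
Education Credit: £73,550 is below the £75,400 cutoff, so the full £4,500 applies.
Total: £1,200 + £7,025 + £4,500 = £12,725.

£12,725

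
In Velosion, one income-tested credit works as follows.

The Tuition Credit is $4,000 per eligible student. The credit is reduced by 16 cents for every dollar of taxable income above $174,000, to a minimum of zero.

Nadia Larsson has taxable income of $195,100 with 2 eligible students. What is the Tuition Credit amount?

Tuition Credit: base = 2 × $4,000 = $8,000. 16% of the $21,100 excess over $174,000 is $3,376; credit = $8,000 − $3,376 = $4,624.

$4,624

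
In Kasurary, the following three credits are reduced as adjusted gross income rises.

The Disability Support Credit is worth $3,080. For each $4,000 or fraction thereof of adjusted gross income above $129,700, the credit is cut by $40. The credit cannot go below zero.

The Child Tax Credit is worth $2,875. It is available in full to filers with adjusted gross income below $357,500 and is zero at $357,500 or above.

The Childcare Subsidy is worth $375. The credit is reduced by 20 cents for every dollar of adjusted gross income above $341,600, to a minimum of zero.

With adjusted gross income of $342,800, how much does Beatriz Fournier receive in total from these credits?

$3,930

Disability Support Credit: income exceeds $129,700 by $213,100, which is 54 full-or-partial $4,000 increments; reduction = 54 × $40 = $2,160, leaving $920.
Child Tax Credit: $342,800 is below the $357,500 cutoff, so the full $2,875 applies.
Childcare Subsidy: 20% of the $1,200 excess over $341,600 is $240; credit = $375 − $240 = $135.
Total: $920 + $2,875 + $135 = $3,930.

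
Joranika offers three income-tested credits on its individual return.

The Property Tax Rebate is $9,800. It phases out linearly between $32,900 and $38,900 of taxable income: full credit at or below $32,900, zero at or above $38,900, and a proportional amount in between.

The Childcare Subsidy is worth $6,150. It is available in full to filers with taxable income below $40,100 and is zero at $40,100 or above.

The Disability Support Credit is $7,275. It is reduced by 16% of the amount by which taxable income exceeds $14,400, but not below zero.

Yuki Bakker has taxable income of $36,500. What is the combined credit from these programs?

Property Tax Rebate: $36,500 is $3,600 into a $6,000 phase-out range, leaving 2,400/6,000 of the credit: $9,800 × 2,400/6,000 = $3,920.
Childcare Subsidy: $36,500 is below the $40,100 cutoff, so the full $6,150 applies.
Disability Support Credit: 16% of the $22,100 excess over $14,400 is $3,536; credit = $7,275 − $3,536 = $3,739.
Total: $3,920 + $6,150 + $3,739 = $13,809.

$13,809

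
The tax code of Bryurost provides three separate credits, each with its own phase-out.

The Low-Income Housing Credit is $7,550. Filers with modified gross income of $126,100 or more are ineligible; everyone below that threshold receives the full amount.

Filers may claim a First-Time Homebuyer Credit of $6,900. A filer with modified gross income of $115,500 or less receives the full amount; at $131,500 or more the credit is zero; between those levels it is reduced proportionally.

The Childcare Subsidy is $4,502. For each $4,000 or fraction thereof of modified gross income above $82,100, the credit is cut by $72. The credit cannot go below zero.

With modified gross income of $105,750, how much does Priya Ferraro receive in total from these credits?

Low-Income Housing Credit: $105,750 is below the $126,100 cutoff, so the full $7,550 applies.
First-Time Homebuyer Credit: $105,750 is at or below the $115,500 threshold, so the full $6,900 applies.
Childcare Subsidy: income exceeds $82,100 by $23,650, which is 6 full-or-partial $4,000 increments; reduction = 6 × $72 = $432, leaving $4,070.
Total: $7,550 + $6,900 + $4,070 = $18,520.

$18,520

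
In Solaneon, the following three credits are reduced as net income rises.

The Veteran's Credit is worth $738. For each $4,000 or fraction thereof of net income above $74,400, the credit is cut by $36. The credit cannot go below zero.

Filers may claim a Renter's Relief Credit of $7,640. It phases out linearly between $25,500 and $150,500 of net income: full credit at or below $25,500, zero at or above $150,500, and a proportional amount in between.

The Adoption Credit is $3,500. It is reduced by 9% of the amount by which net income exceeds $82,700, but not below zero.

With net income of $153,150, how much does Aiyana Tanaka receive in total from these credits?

Veteran's Credit: income exceeds $74,400 by $78,750, which is 20 full-or-partial $4,000 increments; reduction = 20 × $36 = $720, leaving $18.
Renter's Relief Credit: $153,150 is at or above $150,500, so the credit is $0.
Adoption Credit: 9% of the $70,450 excess over $82,700 is $6,340.50 ≥ base, so the credit is $0.
Total: $18 + $0 + $0 = $18.

$18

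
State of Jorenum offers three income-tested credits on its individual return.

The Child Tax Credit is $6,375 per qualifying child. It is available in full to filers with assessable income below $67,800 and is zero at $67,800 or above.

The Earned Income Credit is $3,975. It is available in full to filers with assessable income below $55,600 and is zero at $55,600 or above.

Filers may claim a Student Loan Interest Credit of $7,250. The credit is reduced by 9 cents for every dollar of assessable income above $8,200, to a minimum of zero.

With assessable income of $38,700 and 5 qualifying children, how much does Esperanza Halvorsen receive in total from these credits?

$40,355

Child Tax Credit: base = 5 × $6,375 = $31,875. $38,700 is below the $67,800 cutoff, so the full $31,875 applies.
Earned Income Credit: $38,700 is below the $55,600 cutoff, so the full $3,975 applies.
Student Loan Interest Credit: 9% of the $30,500 excess over $8,200 is $2,745; credit = $7,250 − $2,745 = $4,505.
Total: $31,875 + $3,975 + $4,505 = $40,355.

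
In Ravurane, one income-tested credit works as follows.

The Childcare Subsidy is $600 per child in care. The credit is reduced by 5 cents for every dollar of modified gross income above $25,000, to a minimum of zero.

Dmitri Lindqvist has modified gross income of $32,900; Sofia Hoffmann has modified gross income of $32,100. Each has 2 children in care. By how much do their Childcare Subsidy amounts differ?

$40

Dmitri ($32,900): Childcare Subsidy: base = 2 × $600 = $1,200. 5% of the $7,900 excess over $25,000 is $395; credit = $1,200 − $395 = $805.
Sofia ($32,100): Childcare Subsidy: base = 2 × $600 = $1,200. 5% of the $7,100 excess over $25,000 is $355; credit = $1,200 − $355 = $845.
Difference: |$805 − $845| = $40.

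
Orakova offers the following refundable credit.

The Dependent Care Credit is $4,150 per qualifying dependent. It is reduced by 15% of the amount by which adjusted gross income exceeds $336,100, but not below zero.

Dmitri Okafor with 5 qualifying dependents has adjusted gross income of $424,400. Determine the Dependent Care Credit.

Dependent Care Credit: base = 5 × $4,150 = $20,750. 15% of the $88,300 excess over $336,100 is $13,245; credit = $20,750 − $13,245 = $7,505.

$7,505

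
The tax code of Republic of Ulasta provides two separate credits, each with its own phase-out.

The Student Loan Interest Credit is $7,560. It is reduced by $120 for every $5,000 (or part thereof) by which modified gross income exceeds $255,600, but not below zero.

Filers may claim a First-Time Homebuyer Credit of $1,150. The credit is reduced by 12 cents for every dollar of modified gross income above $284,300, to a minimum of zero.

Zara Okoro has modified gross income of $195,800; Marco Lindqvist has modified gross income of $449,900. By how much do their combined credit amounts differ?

$5,830

Zara ($195,800): Student Loan Interest Credit: $195,800 is at or below the $255,600 threshold, so the full $7,560 applies. First-Time Homebuyer Credit: $195,800 is at or below the $284,300 threshold, so the full $1,150 applies. total $7,560 + $1,150 = $8,710
Marco ($449,900): Student Loan Interest Credit: income exceeds $255,600 by $194,300, which is 39 full-or-partial $5,000 increments; reduction = 39 × $120 = $4,680, leaving $2,880. First-Time Homebuyer Credit: 12% of the $165,600 excess over $284,300 is $19,872 ≥ base, so the credit is $0. total $2,880 + $0 = $2,880
Difference: |$8,710 − $2,880| = $5,830.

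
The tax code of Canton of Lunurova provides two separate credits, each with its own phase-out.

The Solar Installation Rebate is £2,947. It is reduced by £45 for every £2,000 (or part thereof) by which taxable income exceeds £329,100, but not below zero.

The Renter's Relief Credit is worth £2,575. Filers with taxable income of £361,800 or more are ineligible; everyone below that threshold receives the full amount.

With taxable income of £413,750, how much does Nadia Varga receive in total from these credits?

Solar Installation Rebate: income exceeds £329,100 by £84,650, which is 43 full-or-partial £2,000 increments; reduction = 43 × £45 = £1,935, leaving £1,012.
Renter's Relief Credit: £413,750 meets or exceeds the £361,800 cutoff, so the credit is £0.
Total: £1,012 + £0 = £1,012.

£1,012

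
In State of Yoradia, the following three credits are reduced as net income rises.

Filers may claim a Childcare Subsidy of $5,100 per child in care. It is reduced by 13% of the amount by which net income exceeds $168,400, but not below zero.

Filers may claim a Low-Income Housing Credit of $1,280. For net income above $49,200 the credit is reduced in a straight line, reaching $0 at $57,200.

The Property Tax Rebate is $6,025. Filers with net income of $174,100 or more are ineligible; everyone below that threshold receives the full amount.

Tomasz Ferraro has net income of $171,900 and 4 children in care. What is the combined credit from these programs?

$25,970

Childcare Subsidy: base = 4 × $5,100 = $20,400. 13% of the $3,500 excess over $168,400 is $455; credit = $20,400 − $455 = $19,945.
Low-Income Housing Credit: $171,900 is at or above $57,200, so the credit is $0.
Property Tax Rebate: $171,900 is below the $174,100 cutoff, so the full $6,025 applies.
Total: $19,945 + $0 + $6,025 = $25,970.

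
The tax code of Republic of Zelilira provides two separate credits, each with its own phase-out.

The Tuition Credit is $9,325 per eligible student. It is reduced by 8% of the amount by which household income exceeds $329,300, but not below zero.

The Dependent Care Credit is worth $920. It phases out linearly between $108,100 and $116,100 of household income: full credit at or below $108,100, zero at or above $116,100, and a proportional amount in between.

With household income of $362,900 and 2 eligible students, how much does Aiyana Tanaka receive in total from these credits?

Tuition Credit: base = 2 × $9,325 = $18,650. 8% of the $33,600 excess over $329,300 is $2,688; credit = $18,650 − $2,688 = $15,962.
Dependent Care Credit: $362,900 is at or above $116,100, so the credit is $0.
Total: $15,962 + $0 = $15,962.

$15,962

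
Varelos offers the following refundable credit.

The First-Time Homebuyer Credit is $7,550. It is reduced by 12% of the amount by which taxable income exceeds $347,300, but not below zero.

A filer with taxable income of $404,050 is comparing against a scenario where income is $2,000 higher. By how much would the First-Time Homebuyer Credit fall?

$240

At $404,050 — 12% of the $56,750 excess over $347,300 is $6,810; credit = $7,550 − $6,810 = $740.
At $406,050 — 12% of the $58,750 excess over $347,300 is $7,050; credit = $7,550 − $7,050 = $500.
Lost: $740 − $500 = $240.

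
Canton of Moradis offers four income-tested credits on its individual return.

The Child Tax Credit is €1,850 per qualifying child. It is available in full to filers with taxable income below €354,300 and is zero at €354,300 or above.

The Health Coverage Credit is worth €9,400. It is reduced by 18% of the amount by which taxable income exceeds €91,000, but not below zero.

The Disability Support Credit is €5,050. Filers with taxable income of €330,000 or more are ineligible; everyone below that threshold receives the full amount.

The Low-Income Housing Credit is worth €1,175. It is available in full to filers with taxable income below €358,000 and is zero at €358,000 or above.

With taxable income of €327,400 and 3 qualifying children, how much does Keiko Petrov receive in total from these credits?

€11,775

Child Tax Credit: base = 3 × €1,850 = €5,550. €327,400 is below the €354,300 cutoff, so the full €5,550 applies.
Health Coverage Credit: 18% of the €236,400 excess over €91,000 is €42,552 ≥ base, so the credit is €0.
Disability Support Credit: €327,400 is below the €330,000 cutoff, so the full €5,050 applies.
Low-Income Housing Credit: €327,400 is below the €358,000 cutoff, so the full €1,175 applies.
Total: €5,550 + €0 + €5,050 + €1,175 = €11,775.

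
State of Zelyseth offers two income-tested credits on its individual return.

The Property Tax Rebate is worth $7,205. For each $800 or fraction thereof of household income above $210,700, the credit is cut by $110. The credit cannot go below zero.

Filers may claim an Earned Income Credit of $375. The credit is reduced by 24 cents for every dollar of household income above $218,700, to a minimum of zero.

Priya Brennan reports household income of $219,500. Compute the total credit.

$6,178

Property Tax Rebate: income exceeds $210,700 by $8,800, which is 11 full-or-partial $800 increments; reduction = 11 × $110 = $1,210, leaving $5,995.
Earned Income Credit: 24% of the $800 excess over $218,700 is $192; credit = $375 − $192 = $183.
Total: $5,995 + $183 = $6,178.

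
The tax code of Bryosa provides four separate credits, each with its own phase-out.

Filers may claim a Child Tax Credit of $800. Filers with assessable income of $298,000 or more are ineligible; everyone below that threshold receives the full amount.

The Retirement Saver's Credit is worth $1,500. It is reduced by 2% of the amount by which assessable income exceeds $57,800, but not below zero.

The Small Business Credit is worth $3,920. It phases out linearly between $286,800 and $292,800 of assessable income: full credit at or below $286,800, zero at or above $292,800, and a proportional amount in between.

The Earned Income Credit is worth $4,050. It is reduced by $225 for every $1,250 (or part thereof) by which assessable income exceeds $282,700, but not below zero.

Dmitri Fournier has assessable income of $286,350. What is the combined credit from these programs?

Child Tax Credit: $286,350 is below the $298,000 cutoff, so the full $800 applies.
Retirement Saver's Credit: 2% of the $228,550 excess over $57,800 is $4,571 ≥ base, so the credit is $0.
Small Business Credit: $286,350 is at or below the $286,800 threshold, so the full $3,920 applies.
Earned Income Credit: income exceeds $282,700 by $3,650, which is 3 full-or-partial $1,250 increments; reduction = 3 × $225 = $675, leaving $3,375.
Total: $800 + $0 + $3,920 + $3,375 = $8,095.

$8,095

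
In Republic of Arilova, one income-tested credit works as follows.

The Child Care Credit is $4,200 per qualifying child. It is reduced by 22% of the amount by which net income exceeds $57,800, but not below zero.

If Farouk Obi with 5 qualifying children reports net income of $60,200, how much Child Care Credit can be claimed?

Child Care Credit: base = 5 × $4,200 = $21,000. 22% of the $2,400 excess over $57,800 is $528; credit = $21,000 − $528 = $20,472.

$20,472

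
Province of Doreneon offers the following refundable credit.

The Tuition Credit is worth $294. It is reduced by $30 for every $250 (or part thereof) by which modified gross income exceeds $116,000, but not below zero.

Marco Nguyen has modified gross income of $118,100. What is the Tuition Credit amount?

Tuition Credit: income exceeds $116,000 by $2,100, which is 9 full-or-partial $250 increments; reduction = 9 × $30 = $270, leaving $24.

$24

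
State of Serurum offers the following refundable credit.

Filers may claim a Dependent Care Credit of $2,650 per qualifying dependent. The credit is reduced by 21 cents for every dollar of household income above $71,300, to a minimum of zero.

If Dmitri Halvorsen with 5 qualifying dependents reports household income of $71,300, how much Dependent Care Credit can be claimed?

Dependent Care Credit: base = 5 × $2,650 = $13,250. $71,300 is at or below the $71,300 threshold, so the full $13,250 applies.

$13,250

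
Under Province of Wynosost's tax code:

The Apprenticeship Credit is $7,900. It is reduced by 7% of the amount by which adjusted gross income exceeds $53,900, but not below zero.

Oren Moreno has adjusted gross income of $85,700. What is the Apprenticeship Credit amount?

Apprenticeship Credit: 7% of the $31,800 excess over $53,900 is $2,226; credit = $7,900 − $2,226 = $5,674.

$5,674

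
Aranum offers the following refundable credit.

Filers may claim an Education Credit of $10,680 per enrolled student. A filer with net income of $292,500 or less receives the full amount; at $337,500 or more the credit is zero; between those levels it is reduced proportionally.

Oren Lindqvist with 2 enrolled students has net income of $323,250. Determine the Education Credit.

$6,764

Education Credit: base = 2 × $10,680 = $21,360. $323,250 is $30,750 into a $45,000 phase-out range, leaving 14,250/45,000 of the credit: $21,360 × 14,250/45,000 = $6,764.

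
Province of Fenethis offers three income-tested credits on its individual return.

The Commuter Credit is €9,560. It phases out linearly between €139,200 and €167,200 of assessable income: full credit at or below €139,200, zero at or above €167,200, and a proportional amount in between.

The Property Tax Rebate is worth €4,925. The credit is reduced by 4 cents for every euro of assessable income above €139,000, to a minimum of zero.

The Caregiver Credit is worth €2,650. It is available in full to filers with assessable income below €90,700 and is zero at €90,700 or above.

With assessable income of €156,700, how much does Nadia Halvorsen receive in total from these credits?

Commuter Credit: €156,700 is €17,500 into a €28,000 phase-out range, leaving 10,500/28,000 of the credit: €9,560 × 10,500/28,000 = €3,585.
Property Tax Rebate: 4% of the €17,700 excess over €139,000 is €708; credit = €4,925 − €708 = €4,217.
Caregiver Credit: €156,700 meets or exceeds the €90,700 cutoff, so the credit is €0.
Total: €3,585 + €4,217 + €0 = €7,802.

€7,802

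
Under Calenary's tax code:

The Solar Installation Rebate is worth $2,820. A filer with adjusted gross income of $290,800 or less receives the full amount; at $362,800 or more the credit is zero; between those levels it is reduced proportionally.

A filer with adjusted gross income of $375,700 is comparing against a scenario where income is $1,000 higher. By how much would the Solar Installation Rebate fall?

$0

At $375,700 — $375,700 is at or above $362,800, so the credit is $0.
At $376,700 — $376,700 is at or above $362,800, so the credit is $0.
Lost: $0 − $0 = $0.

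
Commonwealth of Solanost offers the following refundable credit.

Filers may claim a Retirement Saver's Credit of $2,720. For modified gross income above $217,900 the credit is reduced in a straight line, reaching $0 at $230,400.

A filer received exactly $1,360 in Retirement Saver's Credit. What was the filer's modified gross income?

$224,150

$1,360 is 1,360/2,720 of the full $2,720, so 1,360/2,720 of the $12,500 range has been used: income = $217,900 + $12,500 × 1,360/2,720 = $224,150.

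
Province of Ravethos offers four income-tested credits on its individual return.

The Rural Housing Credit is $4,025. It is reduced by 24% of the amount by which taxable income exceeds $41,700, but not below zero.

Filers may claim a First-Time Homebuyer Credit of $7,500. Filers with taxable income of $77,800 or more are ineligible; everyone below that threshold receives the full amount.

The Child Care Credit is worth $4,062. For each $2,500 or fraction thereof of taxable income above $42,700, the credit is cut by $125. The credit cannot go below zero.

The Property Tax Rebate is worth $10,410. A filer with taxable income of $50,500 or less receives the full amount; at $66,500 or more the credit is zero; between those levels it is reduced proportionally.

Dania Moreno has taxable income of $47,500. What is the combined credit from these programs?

$24,355

Rural Housing Credit: 24% of the $5,800 excess over $41,700 is $1,392; credit = $4,025 − $1,392 = $2,633.
First-Time Homebuyer Credit: $47,500 is below the $77,800 cutoff, so the full $7,500 applies.
Child Care Credit: income exceeds $42,700 by $4,800, which is 2 full-or-partial $2,500 increments; reduction = 2 × $125 = $250, leaving $3,812.
Property Tax Rebate: $47,500 is at or below the $50,500 threshold, so the full $10,410 applies.
Total: $2,633 + $7,500 + $3,812 + $10,410 = $24,355.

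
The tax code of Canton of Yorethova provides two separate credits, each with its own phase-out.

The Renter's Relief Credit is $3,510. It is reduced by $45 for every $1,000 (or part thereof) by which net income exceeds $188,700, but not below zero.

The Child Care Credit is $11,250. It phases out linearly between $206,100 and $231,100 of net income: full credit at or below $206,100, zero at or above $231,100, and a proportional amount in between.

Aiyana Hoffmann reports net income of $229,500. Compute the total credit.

$2,385

Renter's Relief Credit: income exceeds $188,700 by $40,800, which is 41 full-or-partial $1,000 increments; reduction = 41 × $45 = $1,845, leaving $1,665.
Child Care Credit: $229,500 is $23,400 into a $25,000 phase-out range, leaving 1,600/25,000 of the credit: $11,250 × 1,600/25,000 = $720.
Total: $1,665 + $720 = $2,385.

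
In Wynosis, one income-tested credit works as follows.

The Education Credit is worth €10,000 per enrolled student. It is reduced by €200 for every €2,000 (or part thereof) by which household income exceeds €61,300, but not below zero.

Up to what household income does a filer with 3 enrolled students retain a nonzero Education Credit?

Full credit = 3 × €10,000 = €30,000.
After 149 increments the reduction is 149 × €200 = €29,800, leaving €200; one more increment wipes it out. Increment 149 ends at excess 149 × €2,000 = €298,000, so the highest qualifying income is €61,300 + €298,000 = €359,300.

€359,300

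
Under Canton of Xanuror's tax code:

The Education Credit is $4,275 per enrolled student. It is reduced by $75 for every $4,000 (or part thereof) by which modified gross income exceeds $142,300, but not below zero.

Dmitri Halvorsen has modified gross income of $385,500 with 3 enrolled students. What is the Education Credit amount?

Education Credit: base = 3 × $4,275 = $12,825. income exceeds $142,300 by $243,200, which is 61 full-or-partial $4,000 increments; reduction = 61 × $75 = $4,575, leaving $8,250.

$8,250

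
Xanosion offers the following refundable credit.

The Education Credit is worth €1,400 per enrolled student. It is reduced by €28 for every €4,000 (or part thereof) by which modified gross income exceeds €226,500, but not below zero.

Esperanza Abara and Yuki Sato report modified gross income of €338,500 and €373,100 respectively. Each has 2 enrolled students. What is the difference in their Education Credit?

Esperanza (€338,500): Education Credit: base = 2 × €1,400 = €2,800. income exceeds €226,500 by €112,000, which is 28 full-or-partial €4,000 increments; reduction = 28 × €28 = €784, leaving €2,016.
Yuki (€373,100): Education Credit: base = 2 × €1,400 = €2,800. income exceeds €226,500 by €146,600, which is 37 full-or-partial €4,000 increments; reduction = 37 × €28 = €1,036, leaving €1,764.
Difference: |€2,016 − €1,764| = €252.

€252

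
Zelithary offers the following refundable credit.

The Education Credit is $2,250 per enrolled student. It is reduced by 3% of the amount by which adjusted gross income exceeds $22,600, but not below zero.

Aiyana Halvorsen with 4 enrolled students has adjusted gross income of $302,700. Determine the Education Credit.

Education Credit: base = 4 × $2,250 = $9,000. 3% of the $280,100 excess over $22,600 is $8,403; credit = $9,000 − $8,403 = $597.

$597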